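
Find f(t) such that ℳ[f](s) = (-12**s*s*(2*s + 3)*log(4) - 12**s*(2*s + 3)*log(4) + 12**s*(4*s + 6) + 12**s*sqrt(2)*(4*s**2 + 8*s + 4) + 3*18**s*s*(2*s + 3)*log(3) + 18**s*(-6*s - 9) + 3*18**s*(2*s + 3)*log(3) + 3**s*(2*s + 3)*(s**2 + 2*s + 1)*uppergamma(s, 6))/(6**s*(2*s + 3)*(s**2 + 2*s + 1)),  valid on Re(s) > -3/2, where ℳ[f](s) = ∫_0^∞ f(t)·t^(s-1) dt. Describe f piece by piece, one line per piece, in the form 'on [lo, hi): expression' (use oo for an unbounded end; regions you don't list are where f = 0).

summing 3 kernel integrals split by 2, 3 yields ℳ[f](s)
over [0, 2), the kernel integral of t**(3/2) enters the sum
on [2, 3) integrate f = t*log(t) against the kernel
the [3, ∞) slice contributes ∫ exp(-2*t)·t^(s-1) dt

on [0, 2): t**(3/2)
on [2, 3): t*log(t)
on [3, oo): exp(-2*t)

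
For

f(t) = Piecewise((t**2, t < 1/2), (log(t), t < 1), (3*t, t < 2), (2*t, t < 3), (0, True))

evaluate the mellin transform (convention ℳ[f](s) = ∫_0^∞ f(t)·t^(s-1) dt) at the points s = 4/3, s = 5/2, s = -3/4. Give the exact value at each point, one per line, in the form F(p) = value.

remove the shared t-power first: t on [0, 1/2); log(t)/t on [1/2, 1); 3 on [1, 2); …
split f at 1/2, 1, 2: ℳ[f](s) collects 4 kernel integrals
∫ over [0, 1/2) of t**2·t^(s-1) joins the sum
over [1/2, 1), the kernel integral of log(t) enters the sum
[1, 2) adds the kernel integral of 3*t
for t in [2, 3): the term is ∫ 2*t·t^(s-1)

F(4/3) = -207/112 + 3*2**(2/3)*log(2)/16 + 51*2**(2/3)/320 + 12*2**(1/3)/7 + 54*3**(1/3)/7
F(5/2) = sqrt(2)*(-12816*sqrt(2) + 1260*log(2) + 58279 + 194400*sqrt(6))/25200
F(-3/4) = 2**(3/4)*(-310*2**(1/4) - 60*log(2) + 89 + 90*sqrt(2) + 180*6**(1/4))/45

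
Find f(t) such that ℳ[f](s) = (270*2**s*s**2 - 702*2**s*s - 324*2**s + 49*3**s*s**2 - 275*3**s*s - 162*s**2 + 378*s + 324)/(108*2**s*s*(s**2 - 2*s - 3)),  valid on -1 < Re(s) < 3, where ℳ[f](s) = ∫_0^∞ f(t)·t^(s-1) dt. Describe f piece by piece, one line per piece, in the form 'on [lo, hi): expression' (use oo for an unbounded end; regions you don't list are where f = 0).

treat the 4 regions marked off by 1/2, 1, 3/2 separately and sum
segment 0 to 1/2 holds t; add its integral
between 1/2 and 1 the integrand is (2*t + 1)·t^(s-1)
∫ t/2·t^(s-1) over [1, 3/2)
between 3/2 and ∞ the integrand is t**(-3)·t^(s-1)

on [0, 1/2): t
on [1/2, 1): 2*t + 1
on [1, 3/2): t/2
on [3/2, oo): t**(-3)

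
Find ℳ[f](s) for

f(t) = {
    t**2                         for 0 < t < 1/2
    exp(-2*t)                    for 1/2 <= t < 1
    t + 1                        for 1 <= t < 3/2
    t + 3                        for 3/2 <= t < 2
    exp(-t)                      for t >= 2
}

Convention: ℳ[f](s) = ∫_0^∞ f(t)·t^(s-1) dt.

(20*2**(2*s)*s*(s + 2) + 12*2**(2*s)*(s + 2) + 4*2**s*s*(s + 1)*(s + 2)*uppergamma(s, 2) - 8*2**s*s*(s + 2) - 4*2**s*(s + 2) - 8*3**s*s*(s + 2) - 8*3**s*(s + 2) + 4*s*(s + 1)*(s + 2)*uppergamma(s, 1) - 4*s*(s + 1)*(s + 2)*uppergamma(s, 2) + s*(s + 1))/(4*2**s*s*(s + 1)*(s + 2))
  Re(s) > -2

cuts at 1/2, 1, 3/2, 2: linearity sums the 5 kernel integrals
between 0 and 1/2 the integrand is t**2·t^(s-1)
segment [1/2, 1) carries exp(-2*t); integrate it
∫ over [1, 3/2) of (t + 1)·t^(s-1) joins the sum
piece [3/2, 2): integrate (t + 3) against the kernel
on [2, ∞): add ∫ exp(-t)·t^(s-1) dt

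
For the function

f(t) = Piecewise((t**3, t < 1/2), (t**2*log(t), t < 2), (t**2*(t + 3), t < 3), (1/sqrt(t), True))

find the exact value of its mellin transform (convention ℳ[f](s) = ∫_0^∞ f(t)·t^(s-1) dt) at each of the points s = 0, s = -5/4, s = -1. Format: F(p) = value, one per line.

F(0) = 2*sqrt(3)/3 + 17*log(2)/8 + 207/16
F(-5/4) = 2**(1/4)*(-436*sqrt(2) + 2*2**(3/4)*3**(1/4) + 65 + log(2**(42 + 84*sqrt(2))) + 180*6**(3/4))/63
F(-1) = 2*sqrt(3)/27 + 5*log(2)/2 + 33/8

invert the shared t-power to get t on [0, 1/2); log(t) on [1/2, 2); t + 3 on [2, 3); …
split f at 1/2, 2, 3: ℳ[f](s) collects 4 kernel integrals
∫ t**3·t^(s-1) over [0, 1/2)
∫ t**2*log(t)·t^(s-1) over [1/2, 2)
[2, 3) adds the kernel integral of t**2*(t + 3)
∫ over [3, ∞) of 1/sqrt(t)·t^(s-1) joins the sum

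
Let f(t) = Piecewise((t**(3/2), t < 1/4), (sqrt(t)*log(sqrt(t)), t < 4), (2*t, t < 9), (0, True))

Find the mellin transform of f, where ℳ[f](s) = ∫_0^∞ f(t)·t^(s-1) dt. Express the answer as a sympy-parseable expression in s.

remove the shared t-power first: sqrt(t) on [0, 1/4); log(sqrt(t))/sqrt(t) on [1/4, 4); 2 on [4, 9)
reversing the power substitution: t on [0, 1/2); log(t)/t on [1/2, 2); 2 on [2, 3)
reversing the shared t-power: t**2 on [0, 1/2); log(t) on [1/2, 2); 2*t on [2, 3)
breakpoints 1/4, 4: one integral from each of the 3 segments
∫ over [0, 1/4) of t**(3/2)·t^(s-1) joins the sum
between 1/4 and 4 the integrand is sqrt(t)*log(sqrt(t))·t^(s-1)
on [4, 9): add ∫ 2*t·t^(s-1) dt

(16*16**s*(s + 1)*(2*s + 1)*(2*s + 3)*log(2) - 16*2**(4*s)*(s + 1)*(2*s + 3) - 32*2**(4*s)*(2*s + 1)**2*(2*s + 3) + 72*6**(2*s)*(2*s + 1)**2*(2*s + 3) + (s + 1)*(2*s + 1)**2 + 4*(s + 1)*(2*s + 1)*(2*s + 3)*log(2) + 4*(s + 1)*(2*s + 3))/(4*2**(2*s)*(s + 1)*(2*s + 1)**2*(2*s + 3))
  Re(s) > -3/2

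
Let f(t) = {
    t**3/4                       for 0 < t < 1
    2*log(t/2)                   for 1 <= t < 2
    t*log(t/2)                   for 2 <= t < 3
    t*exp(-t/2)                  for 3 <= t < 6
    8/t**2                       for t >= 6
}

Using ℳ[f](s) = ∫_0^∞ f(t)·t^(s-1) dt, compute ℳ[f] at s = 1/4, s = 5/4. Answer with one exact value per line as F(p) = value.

F(1/4) = -768*2**(1/4)/25 - 48*3**(1/4)/25 - 2*2**(1/4)*uppergamma(5/4, 3) + 8*6**(1/4)/63 + 2*2**(1/4)*uppergamma(5/4, 3/2) + log(2**(8 - 12*3**(1/4)/5)*3**(12*3**(1/4)/5)) + 417/13
F(5/4) = -16*3**(1/4)/9 - 3584*2**(1/4)/2025 - 4*2**(1/4)*uppergamma(9/4, 3) + 569/425 + 16*6**(1/4)/9 + log(2**(8/5 - 4*3**(1/4))*3**(4*3**(1/4))) + 4*2**(1/4)*uppergamma(9/4, 3/2)

strip the shared t-power: t**2/4 on [0, 1); 2*log(t/2)/t on [1, 2); log(t/2) on [2, 3); …
back out the common scale on t: t**2 on [0, 1/2); log(t)/t on [1/2, 1); log(t) on [1, 3/2); …
summing 5 kernel integrals split by 1, 2, 3, 6 yields ℳ[f](s)
∫ t**3/4·t^(s-1) over [0, 1)
between 1 and 2 the integrand is 2*log(t/2)·t^(s-1)
on [2, 3): add ∫ t*log(t/2)·t^(s-1) dt
on [3, 6): add ∫ t*exp(-t/2)·t^(s-1) dt
piece [6, ∞): integrate 8/t**2 against the kernel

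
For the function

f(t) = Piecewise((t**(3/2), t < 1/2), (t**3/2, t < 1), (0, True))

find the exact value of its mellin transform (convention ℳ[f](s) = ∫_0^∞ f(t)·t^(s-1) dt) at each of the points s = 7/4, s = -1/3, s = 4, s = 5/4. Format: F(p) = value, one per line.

slice at 1/2, transform all 2 pieces, and sum them
the [0, 1/2) slice contributes ∫ t**(3/2)·t^(s-1) dt
[1/2, 1) adds the kernel integral of t**3/2

F(7/4) = -2**(1/4)/304 + 2**(3/4)/52 + 2/19
F(-1/3) = -3*2**(1/3)/128 + 3/16 + 3*2**(5/6)/14
F(4) = sqrt(2)/352 + 127/1792
F(5/4) = -2**(3/4)/272 + 2**(1/4)/22 + 2/17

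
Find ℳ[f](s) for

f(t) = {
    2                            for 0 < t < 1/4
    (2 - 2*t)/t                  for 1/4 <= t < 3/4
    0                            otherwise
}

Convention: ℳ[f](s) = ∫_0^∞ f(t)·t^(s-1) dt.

2**(1 - 2*s)*(3**s*s + 3**(s + 1) - 6*s - 6)/(3*s*(s - 1))
  Re(s) > 0

strip the shared t-power: 2*t on [0, 1/4); 2 - 2*t on [1/4, 3/4)
back out the common scale on t: t on [0, 1/2); 2 - t on [1/2, 3/2)
treat the 2 regions marked off by 1/4 separately and sum
piece [0, 1/4): integrate 2 against the kernel
[1/4, 3/4) adds the kernel integral of (2 - 2*t)/t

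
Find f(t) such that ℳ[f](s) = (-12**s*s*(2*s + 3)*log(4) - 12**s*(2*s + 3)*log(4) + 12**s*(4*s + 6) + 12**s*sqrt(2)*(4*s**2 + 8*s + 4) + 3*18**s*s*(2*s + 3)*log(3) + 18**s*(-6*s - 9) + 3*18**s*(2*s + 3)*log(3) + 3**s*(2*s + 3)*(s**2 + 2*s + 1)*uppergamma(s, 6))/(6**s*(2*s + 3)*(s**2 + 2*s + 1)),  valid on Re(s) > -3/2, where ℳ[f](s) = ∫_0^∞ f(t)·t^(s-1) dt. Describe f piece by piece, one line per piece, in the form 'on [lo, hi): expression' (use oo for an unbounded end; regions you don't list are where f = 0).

on [0, 2): t**(3/2)
on [2, 3): t*log(t)
on [3, oo): exp(-2*t)

slice at 2, 3, transform all 3 pieces, and sum them
on [0, 2): add ∫ t**(3/2)·t^(s-1) dt
on [2, 3) integrate f = t*log(t) against the kernel
[3, ∞) adds the kernel integral of exp(-2*t)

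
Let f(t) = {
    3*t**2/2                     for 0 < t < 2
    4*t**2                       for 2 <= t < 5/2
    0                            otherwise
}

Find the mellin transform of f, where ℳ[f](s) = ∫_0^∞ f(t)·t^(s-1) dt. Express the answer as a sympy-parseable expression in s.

slice at 2, transform all 2 pieces, and sum them
[0, 2) adds the kernel integral of 3*t**2/2
for t in [2, 5/2): the term is ∫ 4*t**2·t^(s-1)

5*(-2*2**s + 5*5**s/2**s)/(s + 2)
  Re(s) > -2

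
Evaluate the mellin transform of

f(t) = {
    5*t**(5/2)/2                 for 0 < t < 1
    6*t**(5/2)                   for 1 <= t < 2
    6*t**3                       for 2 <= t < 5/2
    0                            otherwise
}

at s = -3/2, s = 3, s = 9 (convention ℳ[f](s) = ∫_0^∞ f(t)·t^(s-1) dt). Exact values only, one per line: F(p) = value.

split f at 1, 2: ℳ[f](s) collects 3 kernel integrals
∫ 5*t**(5/2)/2·t^(s-1) over [0, 1)
∫ over [1, 2) of 6*t**(5/2)·t^(s-1) joins the sum
over [2, 5/2), the kernel integral of 6*t**3 enters the sum

F(-3/2) = -8*sqrt(2) + 17/2 + 5*sqrt(10)
F(3) = 384*sqrt(2)/11 + 126371/704
F(9) = 24576*sqrt(2)/23 + 5229301063/188416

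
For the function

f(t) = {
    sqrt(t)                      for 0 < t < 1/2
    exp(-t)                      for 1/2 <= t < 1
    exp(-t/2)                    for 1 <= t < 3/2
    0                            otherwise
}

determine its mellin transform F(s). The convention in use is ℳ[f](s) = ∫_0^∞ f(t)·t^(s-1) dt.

(2**s*(2*s + 1)*uppergamma(s, 1/2) - 2**s*(2*s + 1)*uppergamma(s, 1) + 4**s*(2*s + 1)*uppergamma(s, 1/2) - 4**s*(2*s + 1)*uppergamma(s, 3/4) + sqrt(2))/(2**s*(2*s + 1))
  Re(s) > -1/2

f breaks at 1/2, 1 into 3 integrals to sum
segment 0 to 1/2 holds sqrt(t); add its integral
[1/2, 1) adds the kernel integral of exp(-t)
[1, 3/2) adds the kernel integral of exp(-t/2)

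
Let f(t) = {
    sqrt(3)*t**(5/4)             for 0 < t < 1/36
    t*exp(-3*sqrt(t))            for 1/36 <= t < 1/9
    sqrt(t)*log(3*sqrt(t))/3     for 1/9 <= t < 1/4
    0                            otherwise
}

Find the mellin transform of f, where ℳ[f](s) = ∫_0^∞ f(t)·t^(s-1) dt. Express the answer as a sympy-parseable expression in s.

(4*2**(2*s)*(4*s + 5)*(4*s - 4*(s + 1)**2 + 3)*uppergamma(2*s + 2, 1/2) - 4*2**(2*s)*(4*s + 5)*(4*s - 4*(s + 1)**2 + 3)*uppergamma(2*s + 2, 1) - 4*2**(2*s)*(4*s + 5) + 3**(2*s)*(s + 1)*(4*s + 5)*(-12*log(3) + 12*log(2)) + 3**(2*s)*(4*s + 5)*(-6*log(2) + 6*log(3)) + 6*3**(2*s)*(4*s + 5) + sqrt(2)*(4*s - 4*(s + 1)**2 + 3))/(18*6**(2*s)*(4*s + 5)*(4*s - 4*(s + 1)**2 + 3))
  Re(s) > -5/4

undo the shared t-power: sqrt(3)*t**(1/4) on [0, 1/36); exp(-3*sqrt(t)) on [1/36, 1/9); log(3*sqrt(t))/(3*sqrt(t)) on [1/9, 1/4)
remove the power substitution first: sqrt(3)*sqrt(t) on [0, 1/6); exp(-3*t) on [1/6, 1/3); log(3*t)/(3*t) on [1/3, 1/2)
peel off the common scale on t: sqrt(t) on [0, 1/2); exp(-t) on [1/2, 1); log(t)/t on [1, 3/2)
breakpoints 1/36, 1/9: one integral from each of the 3 segments
on [0, 1/36) integrate f = sqrt(3)*t**(5/4) against the kernel
on [1/36, 1/9) integrate f = t*exp(-3*sqrt(t)) against the kernel
the [1/9, 1/4) slice contributes ∫ sqrt(t)*log(3*sqrt(t))/3·t^(s-1) dt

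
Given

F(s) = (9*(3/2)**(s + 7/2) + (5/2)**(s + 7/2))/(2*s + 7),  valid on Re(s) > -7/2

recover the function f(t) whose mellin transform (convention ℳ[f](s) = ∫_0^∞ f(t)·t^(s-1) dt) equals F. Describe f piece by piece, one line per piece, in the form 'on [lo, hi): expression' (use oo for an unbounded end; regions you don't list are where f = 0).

on [0, 3/2): 5*t**(7/2)
on [3/2, 5/2): t**(7/2)/2

along the cuts 3/2, ℳ[f](s) splits into 2 integrals
∫ over [0, 3/2) of 5*t**(7/2)·t^(s-1) joins the sum
segment [3/2, 5/2) carries t**(7/2)/2; integrate it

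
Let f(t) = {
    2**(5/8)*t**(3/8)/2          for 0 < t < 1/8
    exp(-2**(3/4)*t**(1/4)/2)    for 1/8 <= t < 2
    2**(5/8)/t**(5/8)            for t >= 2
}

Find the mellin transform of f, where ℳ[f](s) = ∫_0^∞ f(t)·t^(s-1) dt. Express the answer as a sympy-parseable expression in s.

2*(2*2**(4*s)*(8*s - 5)*(8*s + 3)*uppergamma(4*s, 1/2) - 2*2**(4*s)*(8*s - 5)*(8*s + 3)*uppergamma(4*s, 1) - 4*2**(4*s)*(8*s + 3) + sqrt(2)*(8*s - 5))/(8**s*(8*s - 5)*(8*s + 3))
  -3/8 < Re(s) < 5/8

invert the common scale on t to get t**(3/8) on [0, 1/16); exp(-t**(1/4)) on [1/16, 1); t**(-5/8) on [1, ∞)
invert the power substitution to get t**(3/4) on [0, 1/4); exp(-sqrt(t)) on [1/4, 1); t**(-5/4) on [1, ∞)
remove the power substitution first: t**(3/2) on [0, 1/2); exp(-t) on [1/2, 1); t**(-5/2) on [1, ∞)
decompose at 1/8, 2; ℳ[f](s) sums the 3 pieces' integrals
[0, 1/8) adds the kernel integral of 2**(5/8)*t**(3/8)/2
∫ exp(-2**(3/4)*t**(1/4)/2)·t^(s-1) over [1/8, 2)
segment [2, ∞) carries 2**(5/8)/t**(5/8); integrate it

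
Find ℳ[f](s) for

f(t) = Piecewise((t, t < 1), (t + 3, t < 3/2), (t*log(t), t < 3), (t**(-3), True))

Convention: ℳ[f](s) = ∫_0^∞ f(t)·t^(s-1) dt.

(-162*2**s*s*(s - 3)*(s**2 + 2*s + 1) - 162*2**s*(s - 3)*(s**2 + 2*s + 1) - 81*3**s*s**2*(s - 3)*(s + 1)*log(3) + 81*3**s*s**2*(s - 3)*(s + 1)*log(2) - 81*3**s*s*(s - 3)*(s + 1)*log(3) + 81*3**s*s*(s - 3)*(s + 1)*log(2) + 81*3**s*s*(s - 3)*(s + 1) + 243*3**s*s*(s - 3)*(s**2 + 2*s + 1) + 162*3**s*(s - 3)*(s**2 + 2*s + 1) + 162*6**s*s**2*(s - 3)*(s + 1)*log(3) - 162*6**s*s*(s - 3)*(s + 1) + 162*6**s*s*(s - 3)*(s + 1)*log(3) - 2*6**s*s*(s + 1)*(s**2 + 2*s + 1))/(54*2**s*s*(s - 3)*(s + 1)*(s**2 + 2*s + 1))
  -1 < Re(s) < 3

decompose at 1, 3/2, 3; ℳ[f](s) sums the 4 pieces' integrals
on [0, 1): add ∫ t·t^(s-1) dt
the [1, 3/2) slice contributes ∫ (t + 3)·t^(s-1) dt
between 3/2 and 3 the integrand is t*log(t)·t^(s-1)
over [3, ∞), the kernel integral of t**(-3) enters the sum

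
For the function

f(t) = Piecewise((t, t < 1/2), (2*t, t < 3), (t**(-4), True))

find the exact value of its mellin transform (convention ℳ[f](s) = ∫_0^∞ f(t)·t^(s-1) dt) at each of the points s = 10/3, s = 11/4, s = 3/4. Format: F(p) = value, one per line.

F(10/3) = 2**(2/3)*(-3 + 7880*6**(1/3))/416
F(11/4) = 2**(1/4)*(-3 + 1304*6**(3/4))/180
F(3/4) = 2**(1/4)*(-1053 + 12650*6**(3/4))/7371

decompose at 1/2, 3; ℳ[f](s) sums the 3 pieces' integrals
∫ t·t^(s-1) over [0, 1/2)
segment [1/2, 3) carries 2*t; integrate it
on [3, ∞) integrate f = t**(-4) against the kernel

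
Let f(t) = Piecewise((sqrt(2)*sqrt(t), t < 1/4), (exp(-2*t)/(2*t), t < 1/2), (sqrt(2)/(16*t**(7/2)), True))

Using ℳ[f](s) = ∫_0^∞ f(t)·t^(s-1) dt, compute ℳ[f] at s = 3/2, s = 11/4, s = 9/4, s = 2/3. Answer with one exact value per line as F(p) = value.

F(3/2) = sqrt(2)*(-8*sqrt(pi)*erfc(1) + 8*sqrt(pi)*erfc(sqrt(2)/2) + 5)/32
F(11/4) = -2**(1/4)*uppergamma(7/4, 1)/8 + 1/208 + 2**(1/4)*uppergamma(7/4, 1/2)/8 + 2**(1/4)/6
F(9/4) = -2**(3/4)*uppergamma(5/4, 1)/8 + 1/88 + 2**(3/4)*uppergamma(5/4, 1/2)/8 + 2**(3/4)/10
F(2/3) = -2**(1/3)*uppergamma(-1/3, 1)/2 + 3*2**(1/3)/17 + 3*2**(1/6)/14 + 2**(1/3)*uppergamma(-1/3, 1/2)/2

the common scale on t comes off first: sqrt(t) on [0, 1/2); exp(-t)/t on [1/2, 1); t**(-7/2) on [1, ∞)
reversing the shared t-power: t**(3/2) on [0, 1/2); exp(-t) on [1/2, 1); t**(-5/2) on [1, ∞)
treat the 3 regions marked off by 1/4, 1/2 separately and sum
over [0, 1/4), the kernel integral of sqrt(2)*sqrt(t) enters the sum
segment 1/4 to 1/2 holds exp(-2*t)/(2*t); add its integral
for t in [1/2, ∞): the term is ∫ sqrt(2)/(16*t**(7/2))·t^(s-1)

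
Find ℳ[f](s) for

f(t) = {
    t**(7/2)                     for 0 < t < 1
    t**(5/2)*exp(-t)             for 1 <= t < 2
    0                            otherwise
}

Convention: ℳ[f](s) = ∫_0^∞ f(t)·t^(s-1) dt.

((2*s + 7)*uppergamma(s + 5/2, 1) - (2*s + 7)*uppergamma(s + 5/2, 2) + 2)/(2*s + 7)
  Re(s) > -7/2

invert the shared t-power to get t**(3/2) on [0, 1); sqrt(t)*exp(-t) on [1, 2)
invert the shared t-power to get t on [0, 1); exp(-t) on [1, 2)
integrate the 2 segments split at 1, then add the results
segment [0, 1) carries t**(7/2); integrate it
[1, 2) adds the kernel integral of t**(5/2)*exp(-t)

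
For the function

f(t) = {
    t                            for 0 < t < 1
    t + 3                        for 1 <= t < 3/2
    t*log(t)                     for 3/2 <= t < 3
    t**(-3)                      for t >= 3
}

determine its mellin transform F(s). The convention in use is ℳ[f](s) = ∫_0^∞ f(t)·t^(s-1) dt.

(-162*2**s*s*(s - 3)*(s**2 + 2*s + 1) - 162*2**s*(s - 3)*(s**2 + 2*s + 1) - 81*3**s*s**2*(s - 3)*(s + 1)*log(3) + 81*3**s*s**2*(s - 3)*(s + 1)*log(2) - 81*3**s*s*(s - 3)*(s + 1)*log(3) + 81*3**s*s*(s - 3)*(s + 1)*log(2) + 81*3**s*s*(s - 3)*(s + 1) + 243*3**s*s*(s - 3)*(s**2 + 2*s + 1) + 162*3**s*(s - 3)*(s**2 + 2*s + 1) + 162*6**s*s**2*(s - 3)*(s + 1)*log(3) - 162*6**s*s*(s - 3)*(s + 1) + 162*6**s*s*(s - 3)*(s + 1)*log(3) - 2*6**s*s*(s + 1)*(s**2 + 2*s + 1))/(54*2**s*s*(s - 3)*(s + 1)*(s**2 + 2*s + 1))
  -1 < Re(s) < 3

decompose at 1, 3/2, 3; ℳ[f](s) sums the 4 pieces' integrals
on [0, 1): add ∫ t·t^(s-1) dt
on [1, 3/2): add ∫ (t + 3)·t^(s-1) dt
[3/2, 3) adds the kernel integral of t*log(t)
for t in [3, ∞): the term is ∫ t**(-3)·t^(s-1)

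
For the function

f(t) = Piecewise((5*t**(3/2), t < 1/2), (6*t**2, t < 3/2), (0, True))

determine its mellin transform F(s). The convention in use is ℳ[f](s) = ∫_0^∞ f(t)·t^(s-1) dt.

decompose at 1/2; ℳ[f](s) sums the 2 pieces' integrals
on [0, 1/2): add ∫ 5*t**(3/2)·t^(s-1) dt
∫ over [1/2, 3/2) of 6*t**2·t^(s-1) joins the sum

(27*3**s*(2*s + 3) - 6*s + 5*sqrt(2)*(s + 2) - 9)/(2*2**s*(s + 2)*(2*s + 3))
  Re(s) > -3/2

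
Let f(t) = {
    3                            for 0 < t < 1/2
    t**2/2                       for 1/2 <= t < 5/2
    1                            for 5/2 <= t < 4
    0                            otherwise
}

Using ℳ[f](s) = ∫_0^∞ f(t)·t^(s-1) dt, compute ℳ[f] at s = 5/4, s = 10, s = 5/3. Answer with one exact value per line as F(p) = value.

treat the 3 regions marked off by 1/2, 5/2 separately and sum
segment 0 to 1/2 holds 3; add its integral
on [1/2, 5/2) integrate f = t**2/2 against the kernel
on [5/2, 4) integrate f = 1 against the kernel

F(5/4) = 2**(3/4)*(105*5**(1/4) + 307 + 832*2**(3/4))/520
F(10) = 1089407517/10240
F(5/3) = 3*2**(1/3)*(37*5**(2/3) + 615)/352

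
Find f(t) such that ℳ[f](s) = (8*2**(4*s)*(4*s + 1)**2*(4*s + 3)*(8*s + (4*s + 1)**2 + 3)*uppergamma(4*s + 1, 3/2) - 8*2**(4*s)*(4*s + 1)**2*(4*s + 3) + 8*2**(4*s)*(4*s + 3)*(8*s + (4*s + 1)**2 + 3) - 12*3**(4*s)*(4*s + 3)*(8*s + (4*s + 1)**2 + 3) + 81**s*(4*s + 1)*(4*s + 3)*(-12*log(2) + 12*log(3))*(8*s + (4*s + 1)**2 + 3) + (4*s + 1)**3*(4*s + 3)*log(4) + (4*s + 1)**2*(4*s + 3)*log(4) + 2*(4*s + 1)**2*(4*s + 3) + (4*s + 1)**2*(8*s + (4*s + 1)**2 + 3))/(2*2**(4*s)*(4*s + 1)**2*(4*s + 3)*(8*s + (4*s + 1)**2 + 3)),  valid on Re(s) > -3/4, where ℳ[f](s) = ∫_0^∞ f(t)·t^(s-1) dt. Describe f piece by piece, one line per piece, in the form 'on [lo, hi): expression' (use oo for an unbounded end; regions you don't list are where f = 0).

peel off the power substitution: t**(3/2) on [0, 1/4); t*log(sqrt(t)) on [1/4, 1); sqrt(t)*log(sqrt(t)) on [1, 9/4); …
the shared t-power comes off first: t on [0, 1/4); sqrt(t)*log(sqrt(t)) on [1/4, 1); log(sqrt(t)) on [1, 9/4); …
remove the power substitution first: t**2 on [0, 1/2); t*log(t) on [1/2, 1); log(t) on [1, 3/2); …
slice at 1/16, 1, 81/16, transform all 4 pieces, and sum them
the [0, 1/16) slice contributes ∫ t**(3/4)·t^(s-1) dt
segment 1/16 to 1 holds sqrt(t)*log(t**(1/4)); add its integral
∫ over [1, 81/16) of t**(1/4)*log(t**(1/4))·t^(s-1) joins the sum
segment [81/16, ∞) carries t**(1/4)*exp(-t**(1/4)); integrate it

on [0, 1/16): t**(3/4)
on [1/16, 1): sqrt(t)*log(t**(1/4))
on [1, 81/16): t**(1/4)*log(t**(1/4))
on [81/16, oo): t**(1/4)*exp(-t**(1/4))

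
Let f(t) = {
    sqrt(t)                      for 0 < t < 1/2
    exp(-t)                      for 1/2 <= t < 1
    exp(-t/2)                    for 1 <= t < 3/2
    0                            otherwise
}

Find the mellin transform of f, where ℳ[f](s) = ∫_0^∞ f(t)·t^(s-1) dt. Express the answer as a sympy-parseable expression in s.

decompose at 1/2, 1; ℳ[f](s) sums the 3 pieces' integrals
segment 0 to 1/2 holds sqrt(t); add its integral
∫ exp(-t)·t^(s-1) over [1/2, 1)
for t in [1, 3/2): the term is ∫ exp(-t/2)·t^(s-1)

(2**s*(2*s + 1)*uppergamma(s, 1/2) - 2**s*(2*s + 1)*uppergamma(s, 1) + 4**s*(2*s + 1)*uppergamma(s, 1/2) - 4**s*(2*s + 1)*uppergamma(s, 3/4) + sqrt(2))/(2**s*(2*s + 1))
  Re(s) > -1/2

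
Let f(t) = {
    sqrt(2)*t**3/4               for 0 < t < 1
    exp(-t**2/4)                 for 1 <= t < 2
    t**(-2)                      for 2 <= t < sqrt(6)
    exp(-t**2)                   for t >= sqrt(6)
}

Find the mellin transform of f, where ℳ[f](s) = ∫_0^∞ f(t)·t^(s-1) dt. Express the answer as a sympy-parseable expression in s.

reversing the power substitution: sqrt(2)*t**(3/2)/4 on [0, 1); exp(-t/4) on [1, 4); 1/t on [4, 6); …
the common scale on t comes off first: t**(3/2) on [0, 1/2); exp(-t/2) on [1/2, 2); 1/(2*t) on [2, 3); …
slice at 1, 2, sqrt(6), transform all 4 pieces, and sum them
segment [0, 1) carries sqrt(2)*t**3/4; integrate it
piece [1, 2): integrate exp(-t**2/4) against the kernel
∫ t**(-2)·t^(s-1) over [2, sqrt(6))
on [sqrt(6), ∞) integrate f = exp(-t**2) against the kernel

2**(s/2)*(sqrt(3)/6)**s*(-6*2**s*6**(s/2)*(s - 2)*(s + 3)*uppergamma(s/2, 1) + 6*6**(s/2)*(s - 2)*(s + 3)*uppergamma(s/2, 6) + 3*sqrt(2)*6**(s/2)*(s - 2) + 2*6**s*(s + 3) + 6*(2*sqrt(6))**s*(s - 2)*(s + 3)*uppergamma(s/2, 1/4) - 3*(2*sqrt(6))**s*(s + 3))/(12*(s - 2)*(s + 3))
  Re(s) > -3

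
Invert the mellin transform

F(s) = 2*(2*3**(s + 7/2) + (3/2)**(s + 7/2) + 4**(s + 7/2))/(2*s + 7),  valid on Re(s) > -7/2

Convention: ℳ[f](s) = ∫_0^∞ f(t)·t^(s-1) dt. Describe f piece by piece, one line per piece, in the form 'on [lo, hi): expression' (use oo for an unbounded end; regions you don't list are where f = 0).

along the cuts 3/2, 3, ℳ[f](s) splits into 3 integrals
for t in [0, 3/2): the term is ∫ 4*t**(7/2)·t^(s-1)
piece [3/2, 3): integrate 3*t**(7/2) against the kernel
the [3, 4) slice contributes ∫ t**(7/2)·t^(s-1) dt

on [0, 3/2): 4*t**(7/2)
on [3/2, 3): 3*t**(7/2)
on [3, 4): t**(7/2)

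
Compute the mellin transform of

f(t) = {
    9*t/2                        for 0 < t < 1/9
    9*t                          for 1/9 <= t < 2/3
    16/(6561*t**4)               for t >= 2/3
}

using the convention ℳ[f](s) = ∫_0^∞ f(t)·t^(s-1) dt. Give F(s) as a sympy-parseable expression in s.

(970*6**s*s - 3890*6**s - 81*s + 324)/(162*3**(2*s)*(s**2 - 3*s - 4))
  -1 < Re(s) < 4

the common scale on t comes off first: 3*t on [0, 1/6); 6*t on [1/6, 1); 1/(81*t**4) on [1, ∞)
strip the common scale on t: t on [0, 1/2); 2*t on [1/2, 3); t**(-4) on [3, ∞)
integrate the 3 segments split at 1/9, 2/3, then add the results
[0, 1/9) adds the kernel integral of 9*t/2
segment [1/9, 2/3) carries 9*t; integrate it
∫ 16/(6561*t**4)·t^(s-1) over [2/3, ∞)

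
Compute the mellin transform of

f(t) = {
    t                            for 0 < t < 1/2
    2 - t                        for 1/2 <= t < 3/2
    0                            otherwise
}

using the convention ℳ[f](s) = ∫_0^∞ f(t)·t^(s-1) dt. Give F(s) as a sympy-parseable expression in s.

split f at 1/2: ℳ[f](s) collects 2 kernel integrals
segment [0, 1/2) carries t; integrate it
∫ over [1/2, 3/2) of (2 - t)·t^(s-1) joins the sum

(3**s*s + 4*3**s - 2*s - 4)/(2*2**s*s*(s + 1))
  Re(s) > -1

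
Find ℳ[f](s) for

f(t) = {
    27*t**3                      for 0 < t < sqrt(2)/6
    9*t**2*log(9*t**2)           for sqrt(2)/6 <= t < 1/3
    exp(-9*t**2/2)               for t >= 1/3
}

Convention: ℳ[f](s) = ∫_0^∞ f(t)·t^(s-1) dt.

(-2*2**(s/2)*(s + 3) + 2*2**s*(s + 3)*(s**2/4 + s + 1)*uppergamma(s/2, 1/2) + s*(s + 3)*log(2)/2 + s + (s + 3)*log(2) + sqrt(2)*(s**2/4 + s + 1) + 3)/(4*2**(s/2)*3**s*(s + 3)*(s**2/4 + s + 1))
  Re(s) > -3

strip the common scale on t: t**3 on [0, sqrt(2)/2); t**2*log(t**2) on [sqrt(2)/2, 1); exp(-t**2/2) on [1, ∞)
reversing the power substitution: t**(3/2) on [0, 1/2); t*log(t) on [1/2, 1); exp(-t/2) on [1, ∞)
linearity at sqrt(2)/6, 1/3 turns ℳ[f](s) into 3 summed integrals
between 0 and sqrt(2)/6 the integrand is 27*t**3·t^(s-1)
segment sqrt(2)/6 to 1/3 holds 9*t**2*log(9*t**2); add its integral
segment [1/3, ∞) carries exp(-9*t**2/2); integrate it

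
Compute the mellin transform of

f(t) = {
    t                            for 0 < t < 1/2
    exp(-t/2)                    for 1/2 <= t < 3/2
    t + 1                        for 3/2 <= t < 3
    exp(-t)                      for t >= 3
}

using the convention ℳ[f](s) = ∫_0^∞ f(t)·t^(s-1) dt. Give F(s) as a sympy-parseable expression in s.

slice at 1/2, 3/2, 3, transform all 4 pieces, and sum them
on [0, 1/2) integrate f = t against the kernel
on [1/2, 3/2): add ∫ exp(-t/2)·t^(s-1) dt
piece [3/2, 3): integrate (t + 1) against the kernel
between 3 and ∞ the integrand is exp(-t)·t^(s-1)

(2*2**s*s*(s + 1)*uppergamma(s, 3) - 5*3**s*s - 2*3**s + 2*4**s*s*(s + 1)*uppergamma(s, 1/4) - 2*4**s*s*(s + 1)*uppergamma(s, 3/4) + 8*6**s*s + 2*6**s + s)/(2*2**s*s*(s + 1))
  Re(s) > -1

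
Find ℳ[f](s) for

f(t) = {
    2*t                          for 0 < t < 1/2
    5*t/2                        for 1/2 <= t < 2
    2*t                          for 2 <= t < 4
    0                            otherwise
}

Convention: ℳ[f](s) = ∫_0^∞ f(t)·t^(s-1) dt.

the 3 pieces separated at 1/2, 2 each add one integral
over [0, 1/2), the kernel integral of 2*t enters the sum
for t in [1/2, 2): the term is ∫ 5*t/2·t^(s-1)
[2, 4) adds the kernel integral of 2*t

(2**(s + 2) + 2**(2*s + 5) - 1/2**s)/(4*(s + 1))
  Re(s) > -1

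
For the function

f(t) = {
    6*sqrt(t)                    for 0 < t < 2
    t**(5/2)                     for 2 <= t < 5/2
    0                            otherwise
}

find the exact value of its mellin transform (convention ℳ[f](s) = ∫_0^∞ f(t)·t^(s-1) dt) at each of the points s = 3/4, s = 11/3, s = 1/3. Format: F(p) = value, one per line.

linearity at 2 turns ℳ[f](s) into 2 summed integrals
∫ over [0, 2) of 6*sqrt(t)·t^(s-1) joins the sum
for t in [2, 5/2): the term is ∫ t**(5/2)·t^(s-1)

F(3/4) = 2**(1/4)*(625*sqrt(2)*5**(1/4) + 1856)/260
F(11/3) = 3*2**(1/6)*(249856 + 390625*2**(2/3)*5**(1/6))/59200
F(1/3) = 3*2**(1/6)*(125*5**(5/6) + 656*2**(2/3))/340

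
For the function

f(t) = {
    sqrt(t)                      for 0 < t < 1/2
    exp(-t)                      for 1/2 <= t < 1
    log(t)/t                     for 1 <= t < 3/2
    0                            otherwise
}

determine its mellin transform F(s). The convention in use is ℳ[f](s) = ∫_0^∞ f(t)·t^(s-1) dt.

(3*2**s*(2*s + 1)*(s**2 - 2*s + 1)*uppergamma(s, 1/2) - 3*2**s*(2*s + 1)*(s**2 - 2*s + 1)*uppergamma(s, 1) + 3*2**s*(2*s + 1) + 3**s*s*(2*s + 1)*(-2*log(2) + 2*log(3)) - 2*3**s*(2*s + 1) + 3**s*(2*s + 1)*(-2*log(3) + 2*log(2)) + 3*sqrt(2)*(s**2 - 2*s + 1))/(3*2**s*(2*s + 1)*(s**2 - 2*s + 1))
  Re(s) > -1/2

split f at 1/2, 1: ℳ[f](s) collects 3 kernel integrals
on [0, 1/2): add ∫ sqrt(t)·t^(s-1) dt
∫ exp(-t)·t^(s-1) over [1/2, 1)
on [1, 3/2): add ∫ log(t)/t·t^(s-1) dt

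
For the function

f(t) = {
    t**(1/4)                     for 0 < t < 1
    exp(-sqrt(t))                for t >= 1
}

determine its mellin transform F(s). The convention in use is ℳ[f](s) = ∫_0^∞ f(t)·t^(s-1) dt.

reversing the power substitution: sqrt(t) on [0, 1); exp(-t) on [1, ∞)
the 2 pieces separated at 1 each add one integral
over [0, 1), the kernel integral of t**(1/4) enters the sum
on [1, ∞): add ∫ exp(-sqrt(t))·t^(s-1) dt

2*((4*s + 1)*uppergamma(2*s, 1) + 2)/(4*s + 1)
  Re(s) > -1/4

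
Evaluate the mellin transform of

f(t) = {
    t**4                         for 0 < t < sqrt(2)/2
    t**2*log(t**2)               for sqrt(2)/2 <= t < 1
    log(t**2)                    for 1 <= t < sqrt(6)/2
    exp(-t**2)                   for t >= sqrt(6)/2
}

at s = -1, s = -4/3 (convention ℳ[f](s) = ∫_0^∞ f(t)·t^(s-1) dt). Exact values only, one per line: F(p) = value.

F(-1) = -2*sqrt(6)/3 - sqrt(pi)*erfc(sqrt(6)/2) + sqrt(2)*log(64*2**(4*sqrt(3))/3**(4*sqrt(3)))/12 + sqrt(6)*exp(-3/2)/3 + 13*sqrt(2)/12
F(-4/3) = 2**(2/3)*(-54*2**(1/3) - 12*3**(1/3) + 8*2**(1/3)*uppergamma(-2/3, 3/2) + log(2**(8*3**(1/3) + 24)/3**(8*3**(1/3))) + 75)/32

back out the power substitution: t**2 on [0, 1/2); t*log(t) on [1/2, 1); log(t) on [1, 3/2); …
treat the 4 regions marked off by sqrt(2)/2, 1, sqrt(6)/2 separately and sum
[0, sqrt(2)/2) adds the kernel integral of t**4
the [sqrt(2)/2, 1) slice contributes ∫ t**2*log(t**2)·t^(s-1) dt
between 1 and sqrt(6)/2 the integrand is log(t**2)·t^(s-1)
segment [sqrt(6)/2, ∞) carries exp(-t**2); integrate it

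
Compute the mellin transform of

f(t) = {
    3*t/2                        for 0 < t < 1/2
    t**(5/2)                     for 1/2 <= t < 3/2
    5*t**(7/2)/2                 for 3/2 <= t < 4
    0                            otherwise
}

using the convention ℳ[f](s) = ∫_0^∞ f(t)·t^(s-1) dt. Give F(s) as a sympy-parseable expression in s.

(-4*2**(-s - 5/2)*(s + 1)*(2*s + 7) + 3*2**(-s - 1)*(2*s + 5)*(2*s + 7) + 4*(3/2)**(s + 5/2)*(s + 1)*(2*s + 7) - 10*(3/2)**(s + 7/2)*(s + 1)*(2*s + 5) + 10*4**(s + 7/2)*(s + 1)*(2*s + 5))/(2*(s + 1)*(2*s + 5)*(2*s + 7))
  Re(s) > -1

split f at 1/2, 3/2: ℳ[f](s) collects 3 kernel integrals
∫ 3*t/2·t^(s-1) over [0, 1/2)
∫ over [1/2, 3/2) of t**(5/2)·t^(s-1) joins the sum
over [3/2, 4), the kernel integral of 5*t**(7/2)/2 enters the sum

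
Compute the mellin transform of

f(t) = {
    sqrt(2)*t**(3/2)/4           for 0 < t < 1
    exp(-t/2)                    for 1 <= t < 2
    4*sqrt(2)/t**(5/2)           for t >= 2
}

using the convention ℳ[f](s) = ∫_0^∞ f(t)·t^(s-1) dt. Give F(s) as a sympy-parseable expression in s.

remove the common scale on t first: t**(3/2) on [0, 1/2); exp(-t) on [1/2, 1); t**(-5/2) on [1, ∞)
treat the 3 regions marked off by 1, 2 separately and sum
∫ sqrt(2)*t**(3/2)/4·t^(s-1) over [0, 1)
[1, 2) adds the kernel integral of exp(-t/2)
segment 2 to ∞ holds 4*sqrt(2)/t**(5/2); add its integral

(2*2**s*(2*s - 5)*(2*s + 3)*uppergamma(s, 1/2) - 2*2**s*(2*s - 5)*(2*s + 3)*uppergamma(s, 1) - 4*2**s*(2*s + 3) + sqrt(2)*(2*s - 5))/(2*(2*s - 5)*(2*s + 3))
  -3/2 < Re(s) < 5/2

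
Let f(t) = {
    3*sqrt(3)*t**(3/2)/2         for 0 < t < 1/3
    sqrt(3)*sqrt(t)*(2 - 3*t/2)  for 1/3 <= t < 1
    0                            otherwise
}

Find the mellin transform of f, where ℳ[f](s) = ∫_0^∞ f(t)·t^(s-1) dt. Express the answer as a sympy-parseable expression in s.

(3**(s + 1/2)*(2*s + 1) + 8*3**(s + 1/2) - 4*s - 10)/(3**s*(2*s + 1)*(2*s + 3))
  Re(s) > -3/2

remove the common scale on t first: t**(3/2)/2 on [0, 1); sqrt(t)*(2 - t/2) on [1, 3)
peel off the shared t-power: t/2 on [0, 1); 2 - t/2 on [1, 3)
invert the common scale on t to get t on [0, 1/2); 2 - t on [1/2, 3/2)
cuts at 1/3: linearity sums the 2 kernel integrals
the [0, 1/3) slice contributes ∫ 3*sqrt(3)*t**(3/2)/2·t^(s-1) dt
piece [1/3, 1): integrate sqrt(3)*sqrt(t)*(2 - 3*t/2) against the kernel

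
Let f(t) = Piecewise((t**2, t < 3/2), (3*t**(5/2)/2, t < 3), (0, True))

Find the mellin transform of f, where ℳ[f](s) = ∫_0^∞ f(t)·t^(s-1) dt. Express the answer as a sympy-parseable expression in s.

summing 2 kernel integrals split by 3/2 yields ℳ[f](s)
[0, 3/2) adds the kernel integral of t**2
piece [3/2, 3): integrate 3*t**(5/2)/2 against the kernel

(3*3**(s + 5/2)*(s + 2) + (3/2)**(s + 2)*(2*s + 5) - 3*(3/2)**(s + 5/2)*(s + 2))/((s + 2)*(2*s + 5))
  Re(s) > -2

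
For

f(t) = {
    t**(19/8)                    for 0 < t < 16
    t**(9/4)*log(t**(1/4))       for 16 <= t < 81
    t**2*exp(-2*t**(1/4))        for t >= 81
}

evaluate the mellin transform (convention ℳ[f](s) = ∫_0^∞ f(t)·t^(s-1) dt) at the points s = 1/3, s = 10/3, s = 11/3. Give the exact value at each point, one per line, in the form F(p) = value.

invert the shared t-power to get t**(3/8) on [0, 16); t**(1/4)*log(t**(1/4)) on [16, 81); exp(-2*t**(1/4)) on [81, ∞)
the power substitution comes off first: t**(3/4) on [0, 4); sqrt(t)*log(sqrt(t)) on [4, 9); exp(-2*sqrt(t)) on [9, ∞)
invert the power substitution to get t**(3/2) on [0, 2); t*log(t) on [2, 3); exp(-2*t) on [3, ∞)
summing 3 kernel integrals split by 16, 81 yields ℳ[f](s)
on [0, 16) integrate f = t**(19/8) against the kernel
∫ t**(9/4)*log(t**(1/4))·t^(s-1) over [16, 81)
the [81, ∞) slice contributes ∫ t**2*exp(-2*t**(1/4))·t^(s-1) dt

F(1/3) = -2125764*3**(1/3)/961 - 12288*2**(1/3)*log(2)/31 + 36864*2**(1/3)/961 + 2**(2/3)*uppergamma(28/3, 6)/256 + 24576*2**(5/6)/65 + 708588*3**(1/3)*log(3)/31
F(10/3) = -1129718145924*3**(1/3)/4489 - 50331648*2**(1/3)*log(2)/67 + 150994944*2**(1/3)/4489 + 100663296*2**(5/6)/137 + 376572715308*3**(1/3)*log(3)/67 + 2**(2/3)*uppergamma(64/3, 6)/1048576
F(11/3) = -3389154437772*3**(2/3)/5041 - 100663296*2**(2/3)*log(2)/71 + 301989888*2**(2/3)/5041 + 402653184*2**(1/6)/145 + 1129718145924*3**(2/3)*log(3)/71 + 2**(1/3)*uppergamma(68/3, 6)/2097152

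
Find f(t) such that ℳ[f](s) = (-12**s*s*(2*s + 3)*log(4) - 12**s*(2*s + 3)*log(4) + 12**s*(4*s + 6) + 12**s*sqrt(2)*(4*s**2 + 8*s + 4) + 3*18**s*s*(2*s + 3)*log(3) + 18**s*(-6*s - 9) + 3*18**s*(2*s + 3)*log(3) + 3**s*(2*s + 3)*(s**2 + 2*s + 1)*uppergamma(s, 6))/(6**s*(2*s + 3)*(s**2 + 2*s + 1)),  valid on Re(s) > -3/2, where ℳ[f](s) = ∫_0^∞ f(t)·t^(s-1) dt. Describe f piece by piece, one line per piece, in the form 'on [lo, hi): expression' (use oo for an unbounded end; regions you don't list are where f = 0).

on [0, 2): t**(3/2)
on [2, 3): t*log(t)
on [3, oo): exp(-2*t)

integrate the 3 segments split at 2, 3, then add the results
for t in [0, 2): the term is ∫ t**(3/2)·t^(s-1)
∫ over [2, 3) of t*log(t)·t^(s-1) joins the sum
∫ exp(-2*t)·t^(s-1) over [3, ∞)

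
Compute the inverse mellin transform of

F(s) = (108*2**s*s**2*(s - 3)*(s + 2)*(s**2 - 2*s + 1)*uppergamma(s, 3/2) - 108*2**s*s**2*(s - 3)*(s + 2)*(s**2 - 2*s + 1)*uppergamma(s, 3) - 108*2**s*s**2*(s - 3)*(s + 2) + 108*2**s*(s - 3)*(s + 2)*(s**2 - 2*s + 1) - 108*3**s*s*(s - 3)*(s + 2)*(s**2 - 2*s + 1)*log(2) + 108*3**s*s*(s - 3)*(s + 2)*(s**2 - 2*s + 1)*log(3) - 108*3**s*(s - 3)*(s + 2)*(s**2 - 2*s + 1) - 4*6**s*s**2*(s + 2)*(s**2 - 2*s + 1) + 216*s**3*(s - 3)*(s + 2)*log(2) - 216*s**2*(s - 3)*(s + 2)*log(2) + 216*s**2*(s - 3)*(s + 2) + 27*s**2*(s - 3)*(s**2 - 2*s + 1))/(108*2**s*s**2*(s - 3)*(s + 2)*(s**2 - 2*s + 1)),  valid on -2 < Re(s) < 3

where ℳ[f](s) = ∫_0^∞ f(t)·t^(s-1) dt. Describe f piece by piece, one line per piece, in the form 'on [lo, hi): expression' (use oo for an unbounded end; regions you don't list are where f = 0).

treat the 5 regions marked off by 1/2, 1, 3/2, 3 separately and sum
∫ t**2·t^(s-1) over [0, 1/2)
∫ over [1/2, 1) of log(t)/t·t^(s-1) joins the sum
[1, 3/2) adds the kernel integral of log(t)
between 3/2 and 3 the integrand is exp(-t)·t^(s-1)
for t in [3, ∞): the term is ∫ t**(-3)·t^(s-1)

on [0, 1/2): t**2
on [1/2, 1): log(t)/t
on [1, 3/2): log(t)
on [3/2, 3): exp(-t)
on [3, oo): t**(-3)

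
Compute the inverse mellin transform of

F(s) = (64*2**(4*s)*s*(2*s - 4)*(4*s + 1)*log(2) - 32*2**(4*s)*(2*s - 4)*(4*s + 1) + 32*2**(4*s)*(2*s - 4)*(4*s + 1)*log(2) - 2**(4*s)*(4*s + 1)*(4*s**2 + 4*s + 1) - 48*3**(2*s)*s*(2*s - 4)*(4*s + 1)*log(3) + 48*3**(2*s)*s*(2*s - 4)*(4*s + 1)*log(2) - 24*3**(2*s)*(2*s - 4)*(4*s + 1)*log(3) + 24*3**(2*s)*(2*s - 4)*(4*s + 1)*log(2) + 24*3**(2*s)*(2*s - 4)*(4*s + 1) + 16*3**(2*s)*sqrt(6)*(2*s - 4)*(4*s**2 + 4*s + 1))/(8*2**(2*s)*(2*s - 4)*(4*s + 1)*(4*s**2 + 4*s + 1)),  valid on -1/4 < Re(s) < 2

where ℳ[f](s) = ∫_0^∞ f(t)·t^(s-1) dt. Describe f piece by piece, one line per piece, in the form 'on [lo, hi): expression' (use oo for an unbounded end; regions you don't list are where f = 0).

on [0, 9/4): t**(1/4)
on [9/4, 4): sqrt(t)*log(sqrt(t))
on [4, oo): t**(-2)

undo the power substitution: sqrt(t) on [0, 3/2); t*log(t) on [3/2, 2); t**(-4) on [2, ∞)
treat the 3 regions marked off by 9/4, 4 separately and sum
segment [0, 9/4) carries t**(1/4); integrate it
on [9/4, 4): add ∫ sqrt(t)*log(sqrt(t))·t^(s-1) dt
between 4 and ∞ the integrand is t**(-2)·t^(s-1)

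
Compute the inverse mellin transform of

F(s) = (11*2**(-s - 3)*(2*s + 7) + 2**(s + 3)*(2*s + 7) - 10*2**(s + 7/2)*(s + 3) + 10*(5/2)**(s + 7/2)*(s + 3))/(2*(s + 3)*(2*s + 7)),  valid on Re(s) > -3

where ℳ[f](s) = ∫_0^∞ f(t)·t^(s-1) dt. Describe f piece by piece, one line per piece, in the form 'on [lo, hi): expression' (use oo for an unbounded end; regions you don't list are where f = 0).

on [0, 1/2): 6*t**3
on [1/2, 2): t**3/2
on [2, 5/2): 5*t**(7/2)/2

slice at 1/2, 2, transform all 3 pieces, and sum them
the [0, 1/2) slice contributes ∫ 6*t**3·t^(s-1) dt
on [1/2, 2) integrate f = t**3/2 against the kernel
[2, 5/2) adds the kernel integral of 5*t**(7/2)/2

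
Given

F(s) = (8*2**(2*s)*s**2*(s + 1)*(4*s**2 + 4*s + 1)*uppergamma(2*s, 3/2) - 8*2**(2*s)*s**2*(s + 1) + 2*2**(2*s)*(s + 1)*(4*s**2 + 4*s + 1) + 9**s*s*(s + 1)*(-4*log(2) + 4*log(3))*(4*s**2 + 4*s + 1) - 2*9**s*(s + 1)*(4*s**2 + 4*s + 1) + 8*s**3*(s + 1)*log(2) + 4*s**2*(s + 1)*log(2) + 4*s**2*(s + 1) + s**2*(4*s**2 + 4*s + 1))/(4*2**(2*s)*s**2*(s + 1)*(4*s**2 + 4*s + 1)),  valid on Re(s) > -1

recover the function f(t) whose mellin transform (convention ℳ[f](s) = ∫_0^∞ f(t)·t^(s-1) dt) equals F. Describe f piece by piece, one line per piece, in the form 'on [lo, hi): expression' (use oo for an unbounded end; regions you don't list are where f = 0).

remove the power substitution first: t**2 on [0, 1/2); t*log(t) on [1/2, 1); log(t) on [1, 3/2); …
split f at 1/4, 1, 9/4: ℳ[f](s) collects 4 kernel integrals
[0, 1/4) adds the kernel integral of t
∫ sqrt(t)*log(sqrt(t))·t^(s-1) over [1/4, 1)
between 1 and 9/4 the integrand is log(sqrt(t))·t^(s-1)
∫ exp(-sqrt(t))·t^(s-1) over [9/4, ∞)

on [0, 1/4): t
on [1/4, 1): sqrt(t)*log(sqrt(t))
on [1, 9/4): log(sqrt(t))
on [9/4, oo): exp(-sqrt(t))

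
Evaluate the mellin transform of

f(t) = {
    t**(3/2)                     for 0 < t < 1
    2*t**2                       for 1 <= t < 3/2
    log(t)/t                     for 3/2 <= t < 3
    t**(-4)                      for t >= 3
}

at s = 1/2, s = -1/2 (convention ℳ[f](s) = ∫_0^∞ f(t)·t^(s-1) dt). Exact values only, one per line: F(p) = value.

F(1/2) = -754*sqrt(3)/567 - 2*sqrt(3)*log(3)/3 - 2*sqrt(6)*log(2)/3 - 3/10 + 2*sqrt(6)*log(3)/3 + 67*sqrt(6)/30
F(-1/2) = -1/3 - 4*sqrt(6)*log(2)/27 - 2*sqrt(3)*log(3)/27 - 106*sqrt(3)/2187 + 4*sqrt(6)*log(3)/27 + 89*sqrt(6)/81

summing 4 kernel integrals split by 1, 3/2, 3 yields ℳ[f](s)
the [0, 1) slice contributes ∫ t**(3/2)·t^(s-1) dt
on [1, 3/2) integrate f = 2*t**2 against the kernel
on [3/2, 3) integrate f = log(t)/t against the kernel
segment 3 to ∞ holds t**(-4); add its integral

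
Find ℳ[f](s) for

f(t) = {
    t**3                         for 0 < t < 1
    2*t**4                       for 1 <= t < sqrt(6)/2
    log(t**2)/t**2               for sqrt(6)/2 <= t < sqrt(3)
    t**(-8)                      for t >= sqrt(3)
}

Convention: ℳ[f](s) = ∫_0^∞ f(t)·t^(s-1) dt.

(324*2**(s/2)*(s/2 - 4)*(s/2 + 2)*(s**2/4 - s + 1) - 324*2**(s/2)*(s/2 - 4)*(s + 3)*(s**2/4 - s + 1) - 54*3**(s/2)*s*(s/2 - 4)*(s/2 + 2)*(s + 3)*log(3) + 54*3**(s/2)*s*(s/2 - 4)*(s/2 + 2)*(s + 3)*log(2) - 108*3**(s/2)*(s/2 - 4)*(s/2 + 2)*(s + 3)*log(2) + 108*3**(s/2)*(s/2 - 4)*(s/2 + 2)*(s + 3) + 108*3**(s/2)*(s/2 - 4)*(s/2 + 2)*(s + 3)*log(3) + 729*3**(s/2)*(s/2 - 4)*(s + 3)*(s**2/4 - s + 1) + 27*6**(s/2)*s*(s/2 - 4)*(s/2 + 2)*(s + 3)*log(3) - 54*6**(s/2)*(s/2 - 4)*(s/2 + 2)*(s + 3)*log(3) - 54*6**(s/2)*(s/2 - 4)*(s/2 + 2)*(s + 3) - 2*6**(s/2)*(s/2 + 2)*(s + 3)*(s**2/4 - s + 1))/(324*2**(s/2)*(s/2 - 4)*(s/2 + 2)*(s + 3)*(s**2/4 - s + 1))
  -3 < Re(s) < 8

reversing the power substitution: t**(3/2) on [0, 1); 2*t**2 on [1, 3/2); log(t)/t on [3/2, 3); …
integrate the 4 segments split at 1, sqrt(6)/2, sqrt(3), then add the results
on [0, 1): add ∫ t**3·t^(s-1) dt
segment [1, sqrt(6)/2) carries 2*t**4; integrate it
[sqrt(6)/2, sqrt(3)) adds the kernel integral of log(t**2)/t**2
[sqrt(3), ∞) adds the kernel integral of t**(-8)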